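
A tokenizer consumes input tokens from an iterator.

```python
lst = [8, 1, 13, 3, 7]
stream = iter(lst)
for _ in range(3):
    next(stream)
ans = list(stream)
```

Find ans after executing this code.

Step 1: Create iterator over [8, 1, 13, 3, 7].
Step 2: Advance 3 positions (consuming [8, 1, 13]).
Step 3: list() collects remaining elements: [3, 7].
Therefore ans = [3, 7].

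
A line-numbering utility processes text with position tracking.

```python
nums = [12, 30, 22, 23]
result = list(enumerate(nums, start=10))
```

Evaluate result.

Step 1: enumerate with start=10:
  (10, 12)
  (11, 30)
  (12, 22)
  (13, 23)
Therefore result = [(10, 12), (11, 30), (12, 22), (13, 23)].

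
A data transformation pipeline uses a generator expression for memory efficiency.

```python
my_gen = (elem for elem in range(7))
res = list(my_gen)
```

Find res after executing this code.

Step 1: Generator expression iterates range(7): [0, 1, 2, 3, 4, 5, 6].
Step 2: list() collects all values.
Therefore res = [0, 1, 2, 3, 4, 5, 6].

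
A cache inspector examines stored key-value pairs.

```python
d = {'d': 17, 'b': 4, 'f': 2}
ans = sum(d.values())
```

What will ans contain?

Step 1: d.values() = [17, 4, 2].
Step 2: sum = 23.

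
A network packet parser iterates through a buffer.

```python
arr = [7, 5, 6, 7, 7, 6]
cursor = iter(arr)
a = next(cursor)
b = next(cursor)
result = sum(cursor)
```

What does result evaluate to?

Step 1: Create iterator over [7, 5, 6, 7, 7, 6].
Step 2: a = next() = 7, b = next() = 5.
Step 3: sum() of remaining [6, 7, 7, 6] = 26.
Therefore result = 26.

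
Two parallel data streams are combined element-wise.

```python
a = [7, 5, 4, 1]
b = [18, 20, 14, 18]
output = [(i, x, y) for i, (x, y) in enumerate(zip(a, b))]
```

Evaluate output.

Step 1: enumerate(zip(a, b)) gives index with paired elements:
  i=0: (7, 18)
  i=1: (5, 20)
  i=2: (4, 14)
  i=3: (1, 18)
Therefore output = [(0, 7, 18), (1, 5, 20), (2, 4, 14), (3, 1, 18)].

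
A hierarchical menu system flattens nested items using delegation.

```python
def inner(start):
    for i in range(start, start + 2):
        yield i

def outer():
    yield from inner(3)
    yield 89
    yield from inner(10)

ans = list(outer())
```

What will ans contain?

Step 1: outer() delegates to inner(3):
  yield 3
  yield 4
Step 2: yield 89
Step 3: Delegates to inner(10):
  yield 10
  yield 11
Therefore ans = [3, 4, 89, 10, 11].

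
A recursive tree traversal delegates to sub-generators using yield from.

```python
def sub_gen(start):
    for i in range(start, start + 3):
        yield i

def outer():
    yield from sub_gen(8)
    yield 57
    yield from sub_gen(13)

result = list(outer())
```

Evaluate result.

Step 1: outer() delegates to sub_gen(8):
  yield 8
  yield 9
  yield 10
Step 2: yield 57
Step 3: Delegates to sub_gen(13):
  yield 13
  yield 14
  yield 15
Therefore result = [8, 9, 10, 57, 13, 14, 15].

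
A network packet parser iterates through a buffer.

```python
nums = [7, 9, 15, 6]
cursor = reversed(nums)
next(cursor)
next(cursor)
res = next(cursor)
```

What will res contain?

Step 1: reversed([7, 9, 15, 6]) gives iterator: [6, 15, 9, 7].
Step 2: First next() = 6, second next() = 15.
Step 3: Third next() = 9.
Therefore res = 9.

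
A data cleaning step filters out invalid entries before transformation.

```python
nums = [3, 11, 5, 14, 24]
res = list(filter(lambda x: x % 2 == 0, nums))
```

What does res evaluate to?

Step 1: Filter elements divisible by 2:
  3 % 2 = 1: removed
  11 % 2 = 1: removed
  5 % 2 = 1: removed
  14 % 2 = 0: kept
  24 % 2 = 0: kept
Therefore res = [14, 24].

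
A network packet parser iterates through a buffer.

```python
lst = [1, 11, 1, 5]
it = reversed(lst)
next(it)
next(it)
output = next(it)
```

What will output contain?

Step 1: reversed([1, 11, 1, 5]) gives iterator: [5, 1, 11, 1].
Step 2: First next() = 5, second next() = 1.
Step 3: Third next() = 11.
Therefore output = 11.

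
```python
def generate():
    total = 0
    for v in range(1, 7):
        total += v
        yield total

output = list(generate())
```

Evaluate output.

Step 1: Generator accumulates running sum:
  v=1: total = 1, yield 1
  v=2: total = 3, yield 3
  v=3: total = 6, yield 6
  v=4: total = 10, yield 10
  v=5: total = 15, yield 15
  v=6: total = 21, yield 21
Therefore output = [1, 3, 6, 10, 15, 21].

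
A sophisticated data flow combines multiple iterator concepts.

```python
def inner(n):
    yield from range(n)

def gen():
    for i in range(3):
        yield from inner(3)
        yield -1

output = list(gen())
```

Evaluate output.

Step 1: For each i in range(3):
  i=0: yield from inner(3) -> [0, 1, 2], then yield -1
  i=1: yield from inner(3) -> [0, 1, 2], then yield -1
  i=2: yield from inner(3) -> [0, 1, 2], then yield -1
Therefore output = [0, 1, 2, -1, 0, 1, 2, -1, 0, 1, 2, -1].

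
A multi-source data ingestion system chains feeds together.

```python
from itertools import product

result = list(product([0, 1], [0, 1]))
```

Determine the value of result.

Step 1: product([0, 1], [0, 1]) gives all pairs:
  (0, 0)
  (0, 1)
  (1, 0)
  (1, 1)
Therefore result = [(0, 0), (0, 1), (1, 0), (1, 1)].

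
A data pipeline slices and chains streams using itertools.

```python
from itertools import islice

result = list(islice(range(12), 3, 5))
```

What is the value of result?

Step 1: islice(range(12), 3, 5) takes elements at indices [3, 5).
Step 2: Elements: [3, 4].
Therefore result = [3, 4].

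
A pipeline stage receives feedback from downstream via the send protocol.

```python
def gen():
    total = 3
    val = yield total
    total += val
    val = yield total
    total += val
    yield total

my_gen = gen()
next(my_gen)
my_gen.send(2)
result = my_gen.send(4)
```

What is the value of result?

Step 1: next() -> yield total=3.
Step 2: send(2) -> val=2, total = 3+2 = 5, yield 5.
Step 3: send(4) -> val=4, total = 5+4 = 9, yield 9.
Therefore result = 9.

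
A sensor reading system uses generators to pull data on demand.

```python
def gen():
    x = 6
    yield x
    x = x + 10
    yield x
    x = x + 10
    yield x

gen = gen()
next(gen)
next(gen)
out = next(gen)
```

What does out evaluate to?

Step 1: Trace through generator execution:
  Yield 1: x starts at 6, yield 6
  Yield 2: x = 6 + 10 = 16, yield 16
  Yield 3: x = 16 + 10 = 26, yield 26
Step 2: First next() gets 6, second next() gets the second value, third next() yields 26.
Therefore out = 26.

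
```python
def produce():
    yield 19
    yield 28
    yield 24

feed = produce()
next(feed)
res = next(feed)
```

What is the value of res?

Step 1: produce() creates a generator.
Step 2: next(feed) yields 19 (consumed and discarded).
Step 3: next(feed) yields 28, assigned to res.
Therefore res = 28.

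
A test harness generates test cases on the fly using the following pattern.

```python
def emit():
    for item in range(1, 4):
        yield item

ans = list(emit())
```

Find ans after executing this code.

Step 1: The generator yields each value from range(1, 4).
Step 2: list() consumes all yields: [1, 2, 3].
Therefore ans = [1, 2, 3].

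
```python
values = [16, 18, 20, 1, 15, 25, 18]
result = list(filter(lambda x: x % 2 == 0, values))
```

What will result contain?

Step 1: Filter elements divisible by 2:
  16 % 2 = 0: kept
  18 % 2 = 0: kept
  20 % 2 = 0: kept
  1 % 2 = 1: removed
  15 % 2 = 1: removed
  25 % 2 = 1: removed
  18 % 2 = 0: kept
Therefore result = [16, 18, 20, 18].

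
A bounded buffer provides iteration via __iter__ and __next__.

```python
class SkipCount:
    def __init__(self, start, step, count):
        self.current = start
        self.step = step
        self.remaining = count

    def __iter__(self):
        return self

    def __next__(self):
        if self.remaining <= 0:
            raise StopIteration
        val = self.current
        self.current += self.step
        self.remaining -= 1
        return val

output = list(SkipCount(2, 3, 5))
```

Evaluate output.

Step 1: SkipCount starts at 2, increments by 3, for 5 steps:
  Yield 2, then current += 3
  Yield 5, then current += 3
  Yield 8, then current += 3
  Yield 11, then current += 3
  Yield 14, then current += 3
Therefore output = [2, 5, 8, 11, 14].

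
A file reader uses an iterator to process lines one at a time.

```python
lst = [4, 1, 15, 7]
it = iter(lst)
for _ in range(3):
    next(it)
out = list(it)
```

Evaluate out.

Step 1: Create iterator over [4, 1, 15, 7].
Step 2: Advance 3 positions (consuming [4, 1, 15]).
Step 3: list() collects remaining elements: [7].
Therefore out = [7].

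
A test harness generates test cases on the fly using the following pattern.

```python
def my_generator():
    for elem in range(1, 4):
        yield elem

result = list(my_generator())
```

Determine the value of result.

Step 1: The generator yields each value from range(1, 4).
Step 2: list() consumes all yields: [1, 2, 3].
Therefore result = [1, 2, 3].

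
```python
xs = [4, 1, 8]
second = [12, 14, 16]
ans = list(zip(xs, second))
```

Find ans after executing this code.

Step 1: zip pairs elements at same index:
  Index 0: (4, 12)
  Index 1: (1, 14)
  Index 2: (8, 16)
Therefore ans = [(4, 12), (1, 14), (8, 16)].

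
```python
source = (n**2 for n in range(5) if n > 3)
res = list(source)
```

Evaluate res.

Step 1: For range(5), keep n > 3, then square:
  n=0: 0 <= 3, excluded
  n=1: 1 <= 3, excluded
  n=2: 2 <= 3, excluded
  n=3: 3 <= 3, excluded
  n=4: 4 > 3, yield 4**2 = 16
Therefore res = [16].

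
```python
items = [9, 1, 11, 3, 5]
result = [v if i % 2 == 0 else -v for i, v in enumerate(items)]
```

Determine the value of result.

Step 1: For each (i, v), keep v if i is even, negate if odd:
  i=0 (even): keep 9
  i=1 (odd): negate to -1
  i=2 (even): keep 11
  i=3 (odd): negate to -3
  i=4 (even): keep 5
Therefore result = [9, -1, 11, -3, 5].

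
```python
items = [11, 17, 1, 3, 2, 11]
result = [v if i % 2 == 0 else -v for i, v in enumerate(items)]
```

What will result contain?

Step 1: For each (i, v), keep v if i is even, negate if odd:
  i=0 (even): keep 11
  i=1 (odd): negate to -17
  i=2 (even): keep 1
  i=3 (odd): negate to -3
  i=4 (even): keep 2
  i=5 (odd): negate to -11
Therefore result = [11, -17, 1, -3, 2, -11].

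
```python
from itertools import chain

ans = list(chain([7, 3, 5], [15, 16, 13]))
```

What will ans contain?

Step 1: chain() concatenates iterables: [7, 3, 5] + [15, 16, 13].
Therefore ans = [7, 3, 5, 15, 16, 13].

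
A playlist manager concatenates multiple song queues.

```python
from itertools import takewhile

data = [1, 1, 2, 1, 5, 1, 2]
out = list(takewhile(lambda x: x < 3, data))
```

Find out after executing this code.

Step 1: takewhile stops at first element >= 3:
  1 < 3: take
  1 < 3: take
  2 < 3: take
  1 < 3: take
  5 >= 3: stop
Therefore out = [1, 1, 2, 1].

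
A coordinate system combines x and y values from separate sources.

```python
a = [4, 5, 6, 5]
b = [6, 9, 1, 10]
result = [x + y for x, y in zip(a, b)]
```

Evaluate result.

Step 1: Add corresponding elements:
  4 + 6 = 10
  5 + 9 = 14
  6 + 1 = 7
  5 + 10 = 15
Therefore result = [10, 14, 7, 15].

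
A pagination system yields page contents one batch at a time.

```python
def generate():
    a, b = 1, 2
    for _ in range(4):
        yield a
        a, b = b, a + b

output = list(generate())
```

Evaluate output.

Step 1: Fibonacci-like sequence starting with a=1, b=2:
  Iteration 1: yield a=1, then a,b = 2,3
  Iteration 2: yield a=2, then a,b = 3,5
  Iteration 3: yield a=3, then a,b = 5,8
  Iteration 4: yield a=5, then a,b = 8,13
Therefore output = [1, 2, 3, 5].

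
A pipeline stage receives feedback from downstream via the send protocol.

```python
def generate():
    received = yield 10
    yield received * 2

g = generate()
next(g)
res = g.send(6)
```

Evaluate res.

Step 1: next(g) advances to first yield, producing 10.
Step 2: send(6) resumes, received = 6.
Step 3: yield received * 2 = 6 * 2 = 12.
Therefore res = 12.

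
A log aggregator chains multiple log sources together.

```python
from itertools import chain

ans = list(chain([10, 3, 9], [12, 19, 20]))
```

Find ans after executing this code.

Step 1: chain() concatenates iterables: [10, 3, 9] + [12, 19, 20].
Therefore ans = [10, 3, 9, 12, 19, 20].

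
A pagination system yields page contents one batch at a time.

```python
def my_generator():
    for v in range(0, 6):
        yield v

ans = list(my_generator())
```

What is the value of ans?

Step 1: The generator yields each value from range(0, 6).
Step 2: list() consumes all yields: [0, 1, 2, 3, 4, 5].
Therefore ans = [0, 1, 2, 3, 4, 5].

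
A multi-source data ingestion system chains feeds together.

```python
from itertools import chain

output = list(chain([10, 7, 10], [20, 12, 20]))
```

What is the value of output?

Step 1: chain() concatenates iterables: [10, 7, 10] + [20, 12, 20].
Therefore output = [10, 7, 10, 20, 12, 20].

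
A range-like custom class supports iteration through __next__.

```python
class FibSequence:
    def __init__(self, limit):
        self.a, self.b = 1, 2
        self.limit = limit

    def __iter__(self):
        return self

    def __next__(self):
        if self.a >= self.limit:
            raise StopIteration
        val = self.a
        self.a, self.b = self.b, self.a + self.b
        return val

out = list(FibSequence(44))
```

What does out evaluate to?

Step 1: Fibonacci-like sequence (a=1, b=2) until >= 44:
  Yield 1, then a,b = 2,3
  Yield 2, then a,b = 3,5
  Yield 3, then a,b = 5,8
  Yield 5, then a,b = 8,13
  Yield 8, then a,b = 13,21
  Yield 13, then a,b = 21,34
  Yield 21, then a,b = 34,55
  Yield 34, then a,b = 55,89
Step 2: 55 >= 44, stop.
Therefore out = [1, 2, 3, 5, 8, 13, 21, 34].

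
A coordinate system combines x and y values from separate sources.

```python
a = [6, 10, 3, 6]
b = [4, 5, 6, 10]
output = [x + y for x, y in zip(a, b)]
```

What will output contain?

Step 1: Add corresponding elements:
  6 + 4 = 10
  10 + 5 = 15
  3 + 6 = 9
  6 + 10 = 16
Therefore output = [10, 15, 9, 16].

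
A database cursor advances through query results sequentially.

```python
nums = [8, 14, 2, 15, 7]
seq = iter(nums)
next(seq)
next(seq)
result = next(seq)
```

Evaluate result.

Step 1: Create iterator over [8, 14, 2, 15, 7].
Step 2: next() consumes 8.
Step 3: next() consumes 14.
Step 4: next() returns 2.
Therefore result = 2.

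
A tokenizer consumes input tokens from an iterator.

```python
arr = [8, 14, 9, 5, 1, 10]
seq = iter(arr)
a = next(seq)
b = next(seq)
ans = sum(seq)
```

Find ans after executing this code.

Step 1: Create iterator over [8, 14, 9, 5, 1, 10].
Step 2: a = next() = 8, b = next() = 14.
Step 3: sum() of remaining [9, 5, 1, 10] = 25.
Therefore ans = 25.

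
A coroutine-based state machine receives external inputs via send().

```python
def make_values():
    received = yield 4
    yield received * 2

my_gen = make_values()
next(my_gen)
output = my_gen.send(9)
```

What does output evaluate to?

Step 1: next(my_gen) advances to first yield, producing 4.
Step 2: send(9) resumes, received = 9.
Step 3: yield received * 2 = 9 * 2 = 18.
Therefore output = 18.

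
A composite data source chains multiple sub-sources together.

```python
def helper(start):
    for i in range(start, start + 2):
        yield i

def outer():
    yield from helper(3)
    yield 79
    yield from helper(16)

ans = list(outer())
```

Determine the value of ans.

Step 1: outer() delegates to helper(3):
  yield 3
  yield 4
Step 2: yield 79
Step 3: Delegates to helper(16):
  yield 16
  yield 17
Therefore ans = [3, 4, 79, 16, 17].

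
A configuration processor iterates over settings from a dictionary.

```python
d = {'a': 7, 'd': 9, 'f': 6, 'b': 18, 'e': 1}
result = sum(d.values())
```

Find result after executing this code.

Step 1: d.values() = [7, 9, 6, 18, 1].
Step 2: sum = 41.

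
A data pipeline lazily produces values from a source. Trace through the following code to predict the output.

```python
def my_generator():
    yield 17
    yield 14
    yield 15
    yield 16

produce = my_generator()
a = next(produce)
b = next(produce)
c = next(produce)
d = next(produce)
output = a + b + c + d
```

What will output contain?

Step 1: Create generator and consume all values:
  a = next(produce) = 17
  b = next(produce) = 14
  c = next(produce) = 15
  d = next(produce) = 16
Step 2: output = 17 + 14 + 15 + 16 = 62.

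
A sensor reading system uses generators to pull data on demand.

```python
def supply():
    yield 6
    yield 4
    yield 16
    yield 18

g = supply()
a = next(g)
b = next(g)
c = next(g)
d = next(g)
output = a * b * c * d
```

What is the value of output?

Step 1: Create generator and consume all values:
  a = next(g) = 6
  b = next(g) = 4
  c = next(g) = 16
  d = next(g) = 18
Step 2: output = 6 * 4 * 16 * 18 = 6912.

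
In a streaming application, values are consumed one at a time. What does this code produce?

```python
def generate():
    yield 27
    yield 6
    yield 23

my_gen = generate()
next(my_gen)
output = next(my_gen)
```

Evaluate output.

Step 1: generate() creates a generator.
Step 2: next(my_gen) yields 27 (consumed and discarded).
Step 3: next(my_gen) yields 6, assigned to output.
Therefore output = 6.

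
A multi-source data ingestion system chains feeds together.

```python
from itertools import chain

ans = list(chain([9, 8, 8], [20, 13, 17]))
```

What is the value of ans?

Step 1: chain() concatenates iterables: [9, 8, 8] + [20, 13, 17].
Therefore ans = [9, 8, 8, 20, 13, 17].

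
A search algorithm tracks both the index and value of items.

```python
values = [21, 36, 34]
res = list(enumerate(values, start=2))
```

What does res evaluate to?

Step 1: enumerate with start=2:
  (2, 21)
  (3, 36)
  (4, 34)
Therefore res = [(2, 21), (3, 36), (4, 34)].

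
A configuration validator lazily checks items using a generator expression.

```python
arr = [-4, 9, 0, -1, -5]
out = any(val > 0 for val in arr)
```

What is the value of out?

Step 1: Check val > 0 for each element in [-4, 9, 0, -1, -5]:
  -4 > 0: False
  9 > 0: True
  0 > 0: False
  -1 > 0: False
  -5 > 0: False
Step 2: any() returns True.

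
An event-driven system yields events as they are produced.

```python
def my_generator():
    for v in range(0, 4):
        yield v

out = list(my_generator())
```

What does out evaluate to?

Step 1: The generator yields each value from range(0, 4).
Step 2: list() consumes all yields: [0, 1, 2, 3].
Therefore out = [0, 1, 2, 3].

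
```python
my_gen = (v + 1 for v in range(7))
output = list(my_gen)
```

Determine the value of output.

Step 1: For each v in range(7), compute v+1:
  v=0: 0+1 = 1
  v=1: 1+1 = 2
  v=2: 2+1 = 3
  v=3: 3+1 = 4
  v=4: 4+1 = 5
  v=5: 5+1 = 6
  v=6: 6+1 = 7
Therefore output = [1, 2, 3, 4, 5, 6, 7].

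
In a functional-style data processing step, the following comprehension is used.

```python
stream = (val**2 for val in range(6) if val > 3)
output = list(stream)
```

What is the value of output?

Step 1: For range(6), keep val > 3, then square:
  val=0: 0 <= 3, excluded
  val=1: 1 <= 3, excluded
  val=2: 2 <= 3, excluded
  val=3: 3 <= 3, excluded
  val=4: 4 > 3, yield 4**2 = 16
  val=5: 5 > 3, yield 5**2 = 25
Therefore output = [16, 25].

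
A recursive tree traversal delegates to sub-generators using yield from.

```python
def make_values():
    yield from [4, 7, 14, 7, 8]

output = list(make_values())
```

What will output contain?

Step 1: yield from delegates to the iterable, yielding each element.
Step 2: Collected values: [4, 7, 14, 7, 8].
Therefore output = [4, 7, 14, 7, 8].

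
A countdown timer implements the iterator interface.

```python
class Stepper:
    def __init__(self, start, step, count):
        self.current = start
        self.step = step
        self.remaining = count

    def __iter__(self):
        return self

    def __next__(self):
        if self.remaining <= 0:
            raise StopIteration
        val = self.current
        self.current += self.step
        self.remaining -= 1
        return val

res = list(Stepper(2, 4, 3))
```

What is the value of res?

Step 1: Stepper starts at 2, increments by 4, for 3 steps:
  Yield 2, then current += 4
  Yield 6, then current += 4
  Yield 10, then current += 4
Therefore res = [2, 6, 10].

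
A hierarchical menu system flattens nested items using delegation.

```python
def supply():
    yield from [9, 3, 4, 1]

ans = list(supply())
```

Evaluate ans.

Step 1: yield from delegates to the iterable, yielding each element.
Step 2: Collected values: [9, 3, 4, 1].
Therefore ans = [9, 3, 4, 1].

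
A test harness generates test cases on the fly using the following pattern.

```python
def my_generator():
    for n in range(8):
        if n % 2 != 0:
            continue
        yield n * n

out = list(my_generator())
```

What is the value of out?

Step 1: Only yield n**2 when n is divisible by 2:
  n=0: 0 % 2 == 0, yield 0**2 = 0
  n=2: 2 % 2 == 0, yield 2**2 = 4
  n=4: 4 % 2 == 0, yield 4**2 = 16
  n=6: 6 % 2 == 0, yield 6**2 = 36
Therefore out = [0, 4, 16, 36].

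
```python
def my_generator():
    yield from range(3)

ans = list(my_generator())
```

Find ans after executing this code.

Step 1: yield from delegates to the iterable, yielding each element.
Step 2: Collected values: [0, 1, 2].
Therefore ans = [0, 1, 2].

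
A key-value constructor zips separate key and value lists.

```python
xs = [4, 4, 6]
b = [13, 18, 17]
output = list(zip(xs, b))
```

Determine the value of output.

Step 1: zip pairs elements at same index:
  Index 0: (4, 13)
  Index 1: (4, 18)
  Index 2: (6, 17)
Therefore output = [(4, 13), (4, 18), (6, 17)].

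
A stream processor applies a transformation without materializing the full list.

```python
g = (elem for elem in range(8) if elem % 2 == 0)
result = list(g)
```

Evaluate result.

Step 1: Filter range(8) keeping only even values:
  elem=0: even, included
  elem=1: odd, excluded
  elem=2: even, included
  elem=3: odd, excluded
  elem=4: even, included
  elem=5: odd, excluded
  elem=6: even, included
  elem=7: odd, excluded
Therefore result = [0, 2, 4, 6].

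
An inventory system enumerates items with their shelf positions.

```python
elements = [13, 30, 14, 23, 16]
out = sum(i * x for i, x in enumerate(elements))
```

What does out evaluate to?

Step 1: Compute i * x for each (i, x) in enumerate([13, 30, 14, 23, 16]):
  i=0, x=13: 0*13 = 0
  i=1, x=30: 1*30 = 30
  i=2, x=14: 2*14 = 28
  i=3, x=23: 3*23 = 69
  i=4, x=16: 4*16 = 64
Step 2: sum = 0 + 30 + 28 + 69 + 64 = 191.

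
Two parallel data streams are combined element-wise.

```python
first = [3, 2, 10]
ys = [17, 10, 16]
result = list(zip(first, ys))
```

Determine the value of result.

Step 1: zip pairs elements at same index:
  Index 0: (3, 17)
  Index 1: (2, 10)
  Index 2: (10, 16)
Therefore result = [(3, 17), (2, 10), (10, 16)].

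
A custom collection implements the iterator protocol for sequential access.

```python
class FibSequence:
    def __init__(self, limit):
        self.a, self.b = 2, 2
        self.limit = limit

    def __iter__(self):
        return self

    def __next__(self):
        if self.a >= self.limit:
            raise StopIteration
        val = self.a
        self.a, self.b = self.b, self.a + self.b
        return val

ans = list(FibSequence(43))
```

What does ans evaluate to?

Step 1: Fibonacci-like sequence (a=2, b=2) until >= 43:
  Yield 2, then a,b = 2,4
  Yield 2, then a,b = 4,6
  Yield 4, then a,b = 6,10
  Yield 6, then a,b = 10,16
  Yield 10, then a,b = 16,26
  Yield 16, then a,b = 26,42
  Yield 26, then a,b = 42,68
  Yield 42, then a,b = 68,110
Step 2: 68 >= 43, stop.
Therefore ans = [2, 2, 4, 6, 10, 16, 26, 42].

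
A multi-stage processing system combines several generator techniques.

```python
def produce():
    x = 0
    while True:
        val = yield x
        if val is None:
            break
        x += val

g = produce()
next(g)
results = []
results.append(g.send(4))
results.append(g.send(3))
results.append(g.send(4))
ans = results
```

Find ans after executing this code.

Step 1: next(g) -> yield 0.
Step 2: send(4) -> x = 4, yield 4.
Step 3: send(3) -> x = 7, yield 7.
Step 4: send(4) -> x = 11, yield 11.
Therefore ans = [4, 7, 11].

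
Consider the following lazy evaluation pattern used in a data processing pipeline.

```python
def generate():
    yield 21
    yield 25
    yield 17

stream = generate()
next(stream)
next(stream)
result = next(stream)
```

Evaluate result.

Step 1: generate() creates a generator.
Step 2: next(stream) yields 21 (consumed and discarded).
Step 3: next(stream) yields 25 (consumed and discarded).
Step 4: next(stream) yields 17, assigned to result.
Therefore result = 17.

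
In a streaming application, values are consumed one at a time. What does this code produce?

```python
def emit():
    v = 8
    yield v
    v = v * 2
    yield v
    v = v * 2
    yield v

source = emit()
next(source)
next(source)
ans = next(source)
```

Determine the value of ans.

Step 1: Trace through generator execution:
  Yield 1: v starts at 8, yield 8
  Yield 2: v = 8 * 2 = 16, yield 16
  Yield 3: v = 16 * 2 = 32, yield 32
Step 2: First next() gets 8, second next() gets the second value, third next() yields 32.
Therefore ans = 32.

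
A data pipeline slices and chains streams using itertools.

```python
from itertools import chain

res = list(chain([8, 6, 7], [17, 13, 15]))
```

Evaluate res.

Step 1: chain() concatenates iterables: [8, 6, 7] + [17, 13, 15].
Therefore res = [8, 6, 7, 17, 13, 15].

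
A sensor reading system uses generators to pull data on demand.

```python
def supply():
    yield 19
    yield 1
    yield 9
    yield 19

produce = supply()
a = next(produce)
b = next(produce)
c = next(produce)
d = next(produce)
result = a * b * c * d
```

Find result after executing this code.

Step 1: Create generator and consume all values:
  a = next(produce) = 19
  b = next(produce) = 1
  c = next(produce) = 9
  d = next(produce) = 19
Step 2: result = 19 * 1 * 9 * 19 = 3249.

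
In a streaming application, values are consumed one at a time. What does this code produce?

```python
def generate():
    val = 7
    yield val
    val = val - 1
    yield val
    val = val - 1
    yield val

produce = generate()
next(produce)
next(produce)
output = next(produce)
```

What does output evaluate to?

Step 1: Trace through generator execution:
  Yield 1: val starts at 7, yield 7
  Yield 2: val = 7 - 1 = 6, yield 6
  Yield 3: val = 6 - 1 = 5, yield 5
Step 2: First next() gets 7, second next() gets the second value, third next() yields 5.
Therefore output = 5.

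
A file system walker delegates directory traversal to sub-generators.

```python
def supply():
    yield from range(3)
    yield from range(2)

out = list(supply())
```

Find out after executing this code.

Step 1: Trace yields in order:
  yield 0
  yield 1
  yield 2
  yield 0
  yield 1
Therefore out = [0, 1, 2, 0, 1].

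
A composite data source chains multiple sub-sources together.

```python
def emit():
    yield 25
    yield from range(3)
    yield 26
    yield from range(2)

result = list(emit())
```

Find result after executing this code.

Step 1: Trace yields in order:
  yield 25
  yield 0
  yield 1
  yield 2
  yield 26
  yield 0
  yield 1
Therefore result = [25, 0, 1, 2, 26, 0, 1].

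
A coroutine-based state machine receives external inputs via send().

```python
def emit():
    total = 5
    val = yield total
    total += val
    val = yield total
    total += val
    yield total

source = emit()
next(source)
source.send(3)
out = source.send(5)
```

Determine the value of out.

Step 1: next() -> yield total=5.
Step 2: send(3) -> val=3, total = 5+3 = 8, yield 8.
Step 3: send(5) -> val=5, total = 8+5 = 13, yield 13.
Therefore out = 13.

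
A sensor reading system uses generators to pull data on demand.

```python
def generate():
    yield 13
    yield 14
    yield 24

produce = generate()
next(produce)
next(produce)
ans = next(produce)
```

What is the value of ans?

Step 1: generate() creates a generator.
Step 2: next(produce) yields 13 (consumed and discarded).
Step 3: next(produce) yields 14 (consumed and discarded).
Step 4: next(produce) yields 24, assigned to ans.
Therefore ans = 24.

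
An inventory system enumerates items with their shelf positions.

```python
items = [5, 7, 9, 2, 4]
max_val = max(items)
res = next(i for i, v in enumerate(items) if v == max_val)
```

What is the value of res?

Step 1: max([5, 7, 9, 2, 4]) = 9.
Step 2: Find first index where value == 9:
  Index 0: 5 != 9
  Index 1: 7 != 9
  Index 2: 9 == 9, found!
Therefore res = 2.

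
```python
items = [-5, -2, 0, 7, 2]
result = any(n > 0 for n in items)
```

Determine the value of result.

Step 1: Check n > 0 for each element in [-5, -2, 0, 7, 2]:
  -5 > 0: False
  -2 > 0: False
  0 > 0: False
  7 > 0: True
  2 > 0: True
Step 2: any() returns True.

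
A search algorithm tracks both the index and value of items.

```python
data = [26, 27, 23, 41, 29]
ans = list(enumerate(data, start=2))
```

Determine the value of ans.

Step 1: enumerate with start=2:
  (2, 26)
  (3, 27)
  (4, 23)
  (5, 41)
  (6, 29)
Therefore ans = [(2, 26), (3, 27), (4, 23), (5, 41), (6, 29)].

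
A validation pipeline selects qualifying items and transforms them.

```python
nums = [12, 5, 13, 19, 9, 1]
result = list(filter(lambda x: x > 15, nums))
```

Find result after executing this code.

Step 1: Filter elements > 15:
  12: removed
  5: removed
  13: removed
  19: kept
  9: removed
  1: removed
Therefore result = [19].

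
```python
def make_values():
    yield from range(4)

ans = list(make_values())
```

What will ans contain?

Step 1: yield from delegates to the iterable, yielding each element.
Step 2: Collected values: [0, 1, 2, 3].
Therefore ans = [0, 1, 2, 3].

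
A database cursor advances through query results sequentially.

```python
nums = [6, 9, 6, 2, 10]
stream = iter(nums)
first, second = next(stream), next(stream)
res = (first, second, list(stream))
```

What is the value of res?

Step 1: Create iterator over [6, 9, 6, 2, 10].
Step 2: first = 6, second = 9.
Step 3: Remaining elements: [6, 2, 10].
Therefore res = (6, 9, [6, 2, 10]).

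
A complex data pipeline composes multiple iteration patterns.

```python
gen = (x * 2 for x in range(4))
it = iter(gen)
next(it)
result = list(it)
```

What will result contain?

Step 1: Generator produces [0, 2, 4, 6].
Step 2: next(it) consumes first element (0).
Step 3: list(it) collects remaining: [2, 4, 6].
Therefore result = [2, 4, 6].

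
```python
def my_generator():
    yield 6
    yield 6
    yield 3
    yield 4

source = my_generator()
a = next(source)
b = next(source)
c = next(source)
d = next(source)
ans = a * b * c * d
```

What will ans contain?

Step 1: Create generator and consume all values:
  a = next(source) = 6
  b = next(source) = 6
  c = next(source) = 3
  d = next(source) = 4
Step 2: ans = 6 * 6 * 3 * 4 = 432.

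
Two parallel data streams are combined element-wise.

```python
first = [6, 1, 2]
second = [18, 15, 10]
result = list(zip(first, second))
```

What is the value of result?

Step 1: zip pairs elements at same index:
  Index 0: (6, 18)
  Index 1: (1, 15)
  Index 2: (2, 10)
Therefore result = [(6, 18), (1, 15), (2, 10)].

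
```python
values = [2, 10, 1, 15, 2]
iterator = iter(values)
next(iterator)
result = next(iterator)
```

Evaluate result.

Step 1: Create iterator over [2, 10, 1, 15, 2].
Step 2: next() consumes 2.
Step 3: next() returns 10.
Therefore result = 10.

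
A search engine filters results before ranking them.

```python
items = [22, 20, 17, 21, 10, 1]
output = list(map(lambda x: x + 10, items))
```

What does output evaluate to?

Step 1: Apply lambda x: x + 10 to each element:
  22 -> 32
  20 -> 30
  17 -> 27
  21 -> 31
  10 -> 20
  1 -> 11
Therefore output = [32, 30, 27, 31, 20, 11].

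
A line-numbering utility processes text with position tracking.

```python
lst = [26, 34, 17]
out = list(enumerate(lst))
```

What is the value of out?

Step 1: enumerate pairs each element with its index:
  (0, 26)
  (1, 34)
  (2, 17)
Therefore out = [(0, 26), (1, 34), (2, 17)].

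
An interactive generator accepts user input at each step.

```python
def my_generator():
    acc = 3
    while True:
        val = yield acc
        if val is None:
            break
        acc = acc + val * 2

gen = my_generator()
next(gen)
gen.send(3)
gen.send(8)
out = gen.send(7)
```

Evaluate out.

Step 1: next() -> yield acc=3.
Step 2: send(3) -> val=3, acc = 3 + 3*2 = 9, yield 9.
Step 3: send(8) -> val=8, acc = 9 + 8*2 = 25, yield 25.
Step 4: send(7) -> val=7, acc = 25 + 7*2 = 39, yield 39.
Therefore out = 39.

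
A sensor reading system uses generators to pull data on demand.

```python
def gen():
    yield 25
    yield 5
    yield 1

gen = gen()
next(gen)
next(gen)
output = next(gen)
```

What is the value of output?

Step 1: gen() creates a generator.
Step 2: next(gen) yields 25 (consumed and discarded).
Step 3: next(gen) yields 5 (consumed and discarded).
Step 4: next(gen) yields 1, assigned to output.
Therefore output = 1.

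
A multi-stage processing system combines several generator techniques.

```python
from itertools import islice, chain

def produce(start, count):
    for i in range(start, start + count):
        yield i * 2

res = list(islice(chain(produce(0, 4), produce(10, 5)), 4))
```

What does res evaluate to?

Step 1: produce(0, 4) yields [0, 2, 4, 6].
Step 2: produce(10, 5) yields [20, 22, 24, 26, 28].
Step 3: chain concatenates: [0, 2, 4, 6, 20, 22, 24, 26, 28].
Step 4: islice takes first 4: [0, 2, 4, 6].
Therefore res = [0, 2, 4, 6].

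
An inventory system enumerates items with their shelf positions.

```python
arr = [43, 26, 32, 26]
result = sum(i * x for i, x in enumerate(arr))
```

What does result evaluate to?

Step 1: Compute i * x for each (i, x) in enumerate([43, 26, 32, 26]):
  i=0, x=43: 0*43 = 0
  i=1, x=26: 1*26 = 26
  i=2, x=32: 2*32 = 64
  i=3, x=26: 3*26 = 78
Step 2: sum = 0 + 26 + 64 + 78 = 168.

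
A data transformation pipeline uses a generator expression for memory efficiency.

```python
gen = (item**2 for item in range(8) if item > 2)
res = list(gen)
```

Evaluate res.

Step 1: For range(8), keep item > 2, then square:
  item=0: 0 <= 2, excluded
  item=1: 1 <= 2, excluded
  item=2: 2 <= 2, excluded
  item=3: 3 > 2, yield 3**2 = 9
  item=4: 4 > 2, yield 4**2 = 16
  item=5: 5 > 2, yield 5**2 = 25
  item=6: 6 > 2, yield 6**2 = 36
  item=7: 7 > 2, yield 7**2 = 49
Therefore res = [9, 16, 25, 36, 49].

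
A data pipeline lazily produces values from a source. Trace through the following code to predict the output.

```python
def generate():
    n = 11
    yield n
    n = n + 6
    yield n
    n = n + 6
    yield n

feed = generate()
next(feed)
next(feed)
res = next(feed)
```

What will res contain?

Step 1: Trace through generator execution:
  Yield 1: n starts at 11, yield 11
  Yield 2: n = 11 + 6 = 17, yield 17
  Yield 3: n = 17 + 6 = 23, yield 23
Step 2: First next() gets 11, second next() gets the second value, third next() yields 23.
Therefore res = 23.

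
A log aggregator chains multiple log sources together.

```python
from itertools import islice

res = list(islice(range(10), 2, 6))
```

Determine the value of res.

Step 1: islice(range(10), 2, 6) takes elements at indices [2, 6).
Step 2: Elements: [2, 3, 4, 5].
Therefore res = [2, 3, 4, 5].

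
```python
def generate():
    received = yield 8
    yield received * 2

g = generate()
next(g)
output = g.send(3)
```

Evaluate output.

Step 1: next(g) advances to first yield, producing 8.
Step 2: send(3) resumes, received = 3.
Step 3: yield received * 2 = 3 * 2 = 6.
Therefore output = 6.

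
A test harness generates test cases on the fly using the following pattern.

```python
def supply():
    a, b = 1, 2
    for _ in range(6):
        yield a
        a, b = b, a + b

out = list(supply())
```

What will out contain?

Step 1: Fibonacci-like sequence starting with a=1, b=2:
  Iteration 1: yield a=1, then a,b = 2,3
  Iteration 2: yield a=2, then a,b = 3,5
  Iteration 3: yield a=3, then a,b = 5,8
  Iteration 4: yield a=5, then a,b = 8,13
  Iteration 5: yield a=8, then a,b = 13,21
  Iteration 6: yield a=13, then a,b = 21,34
Therefore out = [1, 2, 3, 5, 8, 13].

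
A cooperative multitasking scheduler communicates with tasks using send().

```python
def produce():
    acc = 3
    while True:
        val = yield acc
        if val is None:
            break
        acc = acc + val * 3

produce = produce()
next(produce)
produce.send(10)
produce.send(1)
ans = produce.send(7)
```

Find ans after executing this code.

Step 1: next() -> yield acc=3.
Step 2: send(10) -> val=10, acc = 3 + 10*3 = 33, yield 33.
Step 3: send(1) -> val=1, acc = 33 + 1*3 = 36, yield 36.
Step 4: send(7) -> val=7, acc = 36 + 7*3 = 57, yield 57.
Therefore ans = 57.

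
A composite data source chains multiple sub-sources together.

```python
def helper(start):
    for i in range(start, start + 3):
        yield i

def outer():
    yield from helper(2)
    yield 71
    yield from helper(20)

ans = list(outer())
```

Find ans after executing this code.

Step 1: outer() delegates to helper(2):
  yield 2
  yield 3
  yield 4
Step 2: yield 71
Step 3: Delegates to helper(20):
  yield 20
  yield 21
  yield 22
Therefore ans = [2, 3, 4, 71, 20, 21, 22].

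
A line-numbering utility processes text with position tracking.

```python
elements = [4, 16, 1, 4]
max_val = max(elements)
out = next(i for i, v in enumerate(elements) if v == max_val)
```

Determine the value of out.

Step 1: max([4, 16, 1, 4]) = 16.
Step 2: Find first index where value == 16:
  Index 0: 4 != 16
  Index 1: 16 == 16, found!
Therefore out = 1.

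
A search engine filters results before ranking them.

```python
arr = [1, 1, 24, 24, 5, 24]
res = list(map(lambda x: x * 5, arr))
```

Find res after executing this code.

Step 1: Apply lambda x: x * 5 to each element:
  1 -> 5
  1 -> 5
  24 -> 120
  24 -> 120
  5 -> 25
  24 -> 120
Therefore res = [5, 5, 120, 120, 25, 120].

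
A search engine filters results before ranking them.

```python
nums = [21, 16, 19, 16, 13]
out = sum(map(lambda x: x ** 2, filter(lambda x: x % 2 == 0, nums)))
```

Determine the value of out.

Step 1: Filter even numbers from [21, 16, 19, 16, 13]: [16, 16]
Step 2: Square each: [256, 256]
Step 3: Sum = 512.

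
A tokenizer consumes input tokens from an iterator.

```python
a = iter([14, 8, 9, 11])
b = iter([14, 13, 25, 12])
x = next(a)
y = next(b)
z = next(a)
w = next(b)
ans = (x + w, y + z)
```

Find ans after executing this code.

Step 1: a iterates [14, 8, 9, 11], b iterates [14, 13, 25, 12].
Step 2: x = next(a) = 14, y = next(b) = 14.
Step 3: z = next(a) = 8, w = next(b) = 13.
Step 4: ans = (14 + 13, 14 + 8) = (27, 22).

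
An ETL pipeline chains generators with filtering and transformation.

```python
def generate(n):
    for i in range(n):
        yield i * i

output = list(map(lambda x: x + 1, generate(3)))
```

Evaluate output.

Step 1: generate(3) yields squares: [0, 1, 4].
Step 2: map adds 1 to each: [1, 2, 5].
Therefore output = [1, 2, 5].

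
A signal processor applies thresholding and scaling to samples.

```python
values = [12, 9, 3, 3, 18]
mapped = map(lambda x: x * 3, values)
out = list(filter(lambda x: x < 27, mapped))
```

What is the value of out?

Step 1: Map x * 3:
  12 -> 36
  9 -> 27
  3 -> 9
  3 -> 9
  18 -> 54
Step 2: Filter for < 27:
  36: removed
  27: removed
  9: kept
  9: kept
  54: removed
Therefore out = [9, 9].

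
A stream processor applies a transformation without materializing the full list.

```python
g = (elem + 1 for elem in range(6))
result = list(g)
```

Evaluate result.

Step 1: For each elem in range(6), compute elem+1:
  elem=0: 0+1 = 1
  elem=1: 1+1 = 2
  elem=2: 2+1 = 3
  elem=3: 3+1 = 4
  elem=4: 4+1 = 5
  elem=5: 5+1 = 6
Therefore result = [1, 2, 3, 4, 5, 6].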